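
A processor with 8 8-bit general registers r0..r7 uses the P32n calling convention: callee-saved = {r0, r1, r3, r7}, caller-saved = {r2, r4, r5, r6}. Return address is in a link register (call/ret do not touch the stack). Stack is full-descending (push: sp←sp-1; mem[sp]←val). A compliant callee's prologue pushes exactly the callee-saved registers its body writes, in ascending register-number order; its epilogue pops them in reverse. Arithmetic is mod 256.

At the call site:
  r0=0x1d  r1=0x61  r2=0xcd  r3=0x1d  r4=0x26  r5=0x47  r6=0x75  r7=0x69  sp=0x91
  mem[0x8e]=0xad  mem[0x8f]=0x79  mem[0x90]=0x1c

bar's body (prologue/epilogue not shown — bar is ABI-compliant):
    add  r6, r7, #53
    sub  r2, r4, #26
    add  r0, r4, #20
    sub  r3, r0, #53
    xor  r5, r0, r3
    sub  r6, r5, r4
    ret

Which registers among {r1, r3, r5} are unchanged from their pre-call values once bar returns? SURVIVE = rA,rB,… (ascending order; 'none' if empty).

prologue: push r0 → mem[0x90]=0x1d, sp=0x90
prologue: push r3 → mem[0x8f]=0x1d, sp=0x8f
body[0] add  r6, r7, #53 → r6=0x9e
body[1] sub  r2, r4, #26 → r2=0x0c
body[2] add  r0, r4, #20 → r0=0x3a
body[3] sub  r3, r0, #53 → r3=0x05
body[4] xor  r5, r0, r3 → r5=0x3f
body[5] sub  r6, r5, r4 → r6=0x19
epilogue: pop r3=0x1d, sp=0x90
epilogue: pop r0=0x1d, sp=0x91
r1: callee-saved, written=False
r3: callee-saved, written=True
r5: caller-saved, written=True

SURVIVE = r1,r3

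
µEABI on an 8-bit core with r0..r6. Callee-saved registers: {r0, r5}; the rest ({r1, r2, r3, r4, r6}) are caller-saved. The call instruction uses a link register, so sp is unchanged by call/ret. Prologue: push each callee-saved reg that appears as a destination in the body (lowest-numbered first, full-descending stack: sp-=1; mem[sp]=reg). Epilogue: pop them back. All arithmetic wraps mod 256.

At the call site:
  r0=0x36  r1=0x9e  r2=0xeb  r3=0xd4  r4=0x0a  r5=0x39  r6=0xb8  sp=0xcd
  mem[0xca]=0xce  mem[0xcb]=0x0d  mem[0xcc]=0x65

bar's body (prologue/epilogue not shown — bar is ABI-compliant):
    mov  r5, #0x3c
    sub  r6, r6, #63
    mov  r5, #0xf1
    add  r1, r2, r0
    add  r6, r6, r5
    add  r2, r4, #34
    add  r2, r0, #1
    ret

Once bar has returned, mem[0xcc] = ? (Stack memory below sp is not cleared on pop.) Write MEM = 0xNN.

prologue: push r5 -> mem[0xcc]=0x39, sp=0xcc
body[0] mov  r5, #0x3c -> r5=0x3c
body[1] sub  r6, r6, #63 -> r6=0x79
body[2] mov  r5, #0xf1 -> r5=0xf1
body[3] add  r1, r2, r0 -> r1=0x21
body[4] add  r6, r6, r5 -> r6=0x6a
body[5] add  r2, r4, #34 -> r2=0x2c
body[6] add  r2, r0, #1 -> r2=0x37
epilogue: pop r5=0x39, sp=0xcd
prologue pushed ['r5'] at ['0xcc']

MEM = 0x39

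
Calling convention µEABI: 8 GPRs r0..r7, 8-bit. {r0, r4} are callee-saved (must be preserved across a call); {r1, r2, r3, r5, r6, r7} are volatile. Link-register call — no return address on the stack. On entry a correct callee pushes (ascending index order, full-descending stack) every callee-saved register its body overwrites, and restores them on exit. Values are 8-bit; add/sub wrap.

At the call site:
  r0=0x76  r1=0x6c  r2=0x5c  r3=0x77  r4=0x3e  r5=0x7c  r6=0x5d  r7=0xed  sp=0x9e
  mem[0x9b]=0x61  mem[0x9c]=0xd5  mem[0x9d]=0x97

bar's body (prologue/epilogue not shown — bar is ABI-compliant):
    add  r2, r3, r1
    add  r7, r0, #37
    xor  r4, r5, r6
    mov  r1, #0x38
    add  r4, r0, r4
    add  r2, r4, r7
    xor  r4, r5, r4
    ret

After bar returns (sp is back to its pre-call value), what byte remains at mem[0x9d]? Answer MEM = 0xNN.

MEM = 0x3e

prologue: push r4 → mem[0x9d]=0x3e, sp=0x9d
body[0] add  r2, r3, r1 → r2=0xe3
body[1] add  r7, r0, #37 → r7=0x9b
body[2] xor  r4, r5, r6 → r4=0x21
body[3] mov  r1, #0x38 → r1=0x38
body[4] add  r4, r0, r4 → r4=0x97
body[5] add  r2, r4, r7 → r2=0x32
body[6] xor  r4, r5, r4 → r4=0xeb
epilogue: pop r4=0x3e, sp=0x9e
prologue pushed ['r4'] at ['0x9d']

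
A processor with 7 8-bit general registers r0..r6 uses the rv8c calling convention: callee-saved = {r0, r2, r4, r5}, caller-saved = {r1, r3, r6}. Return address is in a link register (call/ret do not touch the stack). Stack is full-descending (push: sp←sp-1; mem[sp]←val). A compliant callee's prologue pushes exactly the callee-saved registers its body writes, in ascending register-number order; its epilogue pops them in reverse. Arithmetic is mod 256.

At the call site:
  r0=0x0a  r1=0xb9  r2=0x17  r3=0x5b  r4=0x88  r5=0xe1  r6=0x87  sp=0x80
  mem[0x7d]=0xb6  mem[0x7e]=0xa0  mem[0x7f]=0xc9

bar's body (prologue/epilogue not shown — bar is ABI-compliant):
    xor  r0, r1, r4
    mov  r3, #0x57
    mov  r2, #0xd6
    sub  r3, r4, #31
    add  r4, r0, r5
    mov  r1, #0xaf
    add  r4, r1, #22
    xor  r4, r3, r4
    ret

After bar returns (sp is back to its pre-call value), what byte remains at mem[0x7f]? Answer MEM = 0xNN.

MEM = 0x0a

prologue: push r0 → mem[0x7f]=0x0a, sp=0x7f
prologue: push r2 → mem[0x7e]=0x17, sp=0x7e
prologue: push r4 → mem[0x7d]=0x88, sp=0x7d
body[0] xor  r0, r1, r4 → r0=0x31
body[1] mov  r3, #0x57 → r3=0x57
body[2] mov  r2, #0xd6 → r2=0xd6
body[3] sub  r3, r4, #31 → r3=0x69
body[4] add  r4, r0, r5 → r4=0x12
body[5] mov  r1, #0xaf → r1=0xaf
body[6] add  r4, r1, #22 → r4=0xc5
body[7] xor  r4, r3, r4 → r4=0xac
epilogue: pop r4=0x88, sp=0x7e
epilogue: pop r2=0x17, sp=0x7f
epilogue: pop r0=0x0a, sp=0x80
prologue pushed ['r0', 'r2', 'r4'] at ['0x7f', '0x7e', '0x7d']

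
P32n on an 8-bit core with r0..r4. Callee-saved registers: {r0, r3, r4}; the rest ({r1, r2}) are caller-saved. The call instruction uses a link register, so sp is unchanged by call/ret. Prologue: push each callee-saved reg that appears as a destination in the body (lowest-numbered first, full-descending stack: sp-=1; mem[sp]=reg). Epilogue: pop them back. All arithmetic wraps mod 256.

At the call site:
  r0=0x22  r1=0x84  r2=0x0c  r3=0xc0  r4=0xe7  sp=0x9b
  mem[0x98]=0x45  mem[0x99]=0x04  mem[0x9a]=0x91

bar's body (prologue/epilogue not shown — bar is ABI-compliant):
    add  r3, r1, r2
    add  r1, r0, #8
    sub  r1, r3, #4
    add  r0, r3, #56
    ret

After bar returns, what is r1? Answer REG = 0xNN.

prologue: push r0 -> mem[0x9a]=0x22, sp=0x9a
prologue: push r3 -> mem[0x99]=0xc0, sp=0x99
body[0] add  r3, r1, r2 -> r3=0x90
body[1] add  r1, r0, #8 -> r1=0x2a
body[2] sub  r1, r3, #4 -> r1=0x8c
body[3] add  r0, r3, #56 -> r0=0xc8
epilogue: pop r3=0xc0, sp=0x9a
epilogue: pop r0=0x22, sp=0x9b
r1 is caller-saved -> body value

REG = 0x8c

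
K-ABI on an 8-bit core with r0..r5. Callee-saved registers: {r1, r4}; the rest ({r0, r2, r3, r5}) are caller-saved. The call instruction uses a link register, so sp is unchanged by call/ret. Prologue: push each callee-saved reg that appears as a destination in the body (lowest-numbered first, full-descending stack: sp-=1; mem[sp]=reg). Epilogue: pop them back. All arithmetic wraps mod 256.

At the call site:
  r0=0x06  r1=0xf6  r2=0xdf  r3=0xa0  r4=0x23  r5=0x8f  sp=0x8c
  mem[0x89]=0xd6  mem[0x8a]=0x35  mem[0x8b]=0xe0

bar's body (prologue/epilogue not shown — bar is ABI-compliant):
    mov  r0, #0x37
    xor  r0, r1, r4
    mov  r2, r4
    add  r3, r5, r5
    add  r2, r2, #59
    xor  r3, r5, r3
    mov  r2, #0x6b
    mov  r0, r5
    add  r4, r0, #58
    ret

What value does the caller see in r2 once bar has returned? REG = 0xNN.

REG = 0x6b

prologue: push r4 → mem[0x8b]=0x23, sp=0x8b
body[0] mov  r0, #0x37 → r0=0x37
body[1] xor  r0, r1, r4 → r0=0xd5
body[2] mov  r2, r4 → r2=0x23
body[3] add  r3, r5, r5 → r3=0x1e
body[4] add  r2, r2, #59 → r2=0x5e
body[5] xor  r3, r5, r3 → r3=0x91
body[6] mov  r2, #0x6b → r2=0x6b
body[7] mov  r0, r5 → r0=0x8f
body[8] add  r4, r0, #58 → r4=0xc9
epilogue: pop r4=0x23, sp=0x8c
r2 is caller-saved → body value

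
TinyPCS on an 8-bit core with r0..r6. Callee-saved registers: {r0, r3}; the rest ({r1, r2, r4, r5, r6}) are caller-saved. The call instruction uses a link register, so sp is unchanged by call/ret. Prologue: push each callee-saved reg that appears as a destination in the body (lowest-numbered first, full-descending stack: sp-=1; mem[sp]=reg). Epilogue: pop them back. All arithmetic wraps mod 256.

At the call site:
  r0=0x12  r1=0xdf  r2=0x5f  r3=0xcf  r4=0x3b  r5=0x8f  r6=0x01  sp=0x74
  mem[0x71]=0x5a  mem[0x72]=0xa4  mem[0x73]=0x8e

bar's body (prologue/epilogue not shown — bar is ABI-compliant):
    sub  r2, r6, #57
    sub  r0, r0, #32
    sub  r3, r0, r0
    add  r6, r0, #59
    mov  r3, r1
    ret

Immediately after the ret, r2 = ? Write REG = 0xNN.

prologue: push r0 → mem[0x73]=0x12, sp=0x73
prologue: push r3 → mem[0x72]=0xcf, sp=0x72
body[0] sub  r2, r6, #57 → r2=0xc8
body[1] sub  r0, r0, #32 → r0=0xf2
body[2] sub  r3, r0, r0 → r3=0x00
body[3] add  r6, r0, #59 → r6=0x2d
body[4] mov  r3, r1 → r3=0xdf
epilogue: pop r3=0xcf, sp=0x73
epilogue: pop r0=0x12, sp=0x74
r2 is caller-saved → body value

REG = 0xc8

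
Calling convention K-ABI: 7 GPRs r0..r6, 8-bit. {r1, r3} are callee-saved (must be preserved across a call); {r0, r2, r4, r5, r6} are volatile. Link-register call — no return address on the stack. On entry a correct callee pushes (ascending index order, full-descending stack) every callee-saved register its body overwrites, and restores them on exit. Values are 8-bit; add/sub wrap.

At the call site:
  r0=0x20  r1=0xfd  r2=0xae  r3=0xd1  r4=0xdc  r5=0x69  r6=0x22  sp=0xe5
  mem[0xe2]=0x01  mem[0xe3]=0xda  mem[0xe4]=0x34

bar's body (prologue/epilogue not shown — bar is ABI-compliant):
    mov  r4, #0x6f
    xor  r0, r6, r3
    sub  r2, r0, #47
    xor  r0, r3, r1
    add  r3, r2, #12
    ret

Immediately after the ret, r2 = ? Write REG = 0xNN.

prologue: push r3 → mem[0xe4]=0xd1, sp=0xe4
body[0] mov  r4, #0x6f → r4=0x6f
body[1] xor  r0, r6, r3 → r0=0xf3
body[2] sub  r2, r0, #47 → r2=0xc4
body[3] xor  r0, r3, r1 → r0=0x2c
body[4] add  r3, r2, #12 → r3=0xd0
epilogue: pop r3=0xd1, sp=0xe5
r2 is caller-saved → body value

REG = 0xc4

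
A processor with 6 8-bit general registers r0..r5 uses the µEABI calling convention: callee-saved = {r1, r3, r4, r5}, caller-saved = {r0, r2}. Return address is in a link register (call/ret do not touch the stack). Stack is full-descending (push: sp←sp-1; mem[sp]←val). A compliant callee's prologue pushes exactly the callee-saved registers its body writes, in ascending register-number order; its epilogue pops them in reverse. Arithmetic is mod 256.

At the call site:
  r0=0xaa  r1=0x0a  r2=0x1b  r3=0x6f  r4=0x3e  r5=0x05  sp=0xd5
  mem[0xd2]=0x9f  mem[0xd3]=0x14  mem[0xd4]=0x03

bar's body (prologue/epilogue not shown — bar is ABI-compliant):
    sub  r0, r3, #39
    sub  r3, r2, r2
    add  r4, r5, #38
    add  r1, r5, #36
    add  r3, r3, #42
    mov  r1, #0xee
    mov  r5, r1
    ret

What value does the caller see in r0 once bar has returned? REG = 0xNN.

prologue: push r1 -> mem[0xd4]=0x0a, sp=0xd4
prologue: push r3 -> mem[0xd3]=0x6f, sp=0xd3
prologue: push r4 -> mem[0xd2]=0x3e, sp=0xd2
prologue: push r5 -> mem[0xd1]=0x05, sp=0xd1
body[0] sub  r0, r3, #39 -> r0=0x48
body[1] sub  r3, r2, r2 -> r3=0x00
body[2] add  r4, r5, #38 -> r4=0x2b
body[3] add  r1, r5, #36 -> r1=0x29
body[4] add  r3, r3, #42 -> r3=0x2a
body[5] mov  r1, #0xee -> r1=0xee
body[6] mov  r5, r1 -> r5=0xee
epilogue: pop r5=0x05, sp=0xd2
epilogue: pop r4=0x3e, sp=0xd3
epilogue: pop r3=0x6f, sp=0xd4
epilogue: pop r1=0x0a, sp=0xd5
r0 is caller-saved -> body value

REG = 0x48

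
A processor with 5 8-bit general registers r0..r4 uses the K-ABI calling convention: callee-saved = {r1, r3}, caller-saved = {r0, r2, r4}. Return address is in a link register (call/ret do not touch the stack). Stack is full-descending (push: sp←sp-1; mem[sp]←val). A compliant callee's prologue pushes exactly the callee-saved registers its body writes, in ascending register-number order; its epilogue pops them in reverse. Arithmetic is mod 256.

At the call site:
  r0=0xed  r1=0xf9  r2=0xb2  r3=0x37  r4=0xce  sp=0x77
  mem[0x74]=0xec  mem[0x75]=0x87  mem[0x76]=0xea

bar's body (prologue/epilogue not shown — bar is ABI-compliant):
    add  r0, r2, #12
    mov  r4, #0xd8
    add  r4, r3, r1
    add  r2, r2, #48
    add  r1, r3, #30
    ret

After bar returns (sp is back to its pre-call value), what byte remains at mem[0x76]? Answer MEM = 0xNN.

prologue: push r1 -> mem[0x76]=0xf9, sp=0x76
body[0] add  r0, r2, #12 -> r0=0xbe
body[1] mov  r4, #0xd8 -> r4=0xd8
body[2] add  r4, r3, r1 -> r4=0x30
body[3] add  r2, r2, #48 -> r2=0xe2
body[4] add  r1, r3, #30 -> r1=0x55
epilogue: pop r1=0xf9, sp=0x77
prologue pushed ['r1'] at ['0x76']

MEM = 0xf9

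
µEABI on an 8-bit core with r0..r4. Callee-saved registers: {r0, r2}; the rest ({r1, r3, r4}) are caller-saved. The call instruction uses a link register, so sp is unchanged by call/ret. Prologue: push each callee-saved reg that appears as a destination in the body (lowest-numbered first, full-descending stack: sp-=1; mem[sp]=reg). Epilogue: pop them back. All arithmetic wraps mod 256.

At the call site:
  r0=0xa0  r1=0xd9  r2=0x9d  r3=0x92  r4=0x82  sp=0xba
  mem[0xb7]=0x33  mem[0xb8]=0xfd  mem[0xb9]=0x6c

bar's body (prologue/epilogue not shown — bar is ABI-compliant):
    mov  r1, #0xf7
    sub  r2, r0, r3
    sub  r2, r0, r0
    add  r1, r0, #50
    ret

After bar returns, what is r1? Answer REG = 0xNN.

REG = 0xd2

prologue: push r2 → mem[0xb9]=0x9d, sp=0xb9
body[0] mov  r1, #0xf7 → r1=0xf7
body[1] sub  r2, r0, r3 → r2=0x0e
body[2] sub  r2, r0, r0 → r2=0x00
body[3] add  r1, r0, #50 → r1=0xd2
epilogue: pop r2=0x9d, sp=0xba
r1 is caller-saved → body value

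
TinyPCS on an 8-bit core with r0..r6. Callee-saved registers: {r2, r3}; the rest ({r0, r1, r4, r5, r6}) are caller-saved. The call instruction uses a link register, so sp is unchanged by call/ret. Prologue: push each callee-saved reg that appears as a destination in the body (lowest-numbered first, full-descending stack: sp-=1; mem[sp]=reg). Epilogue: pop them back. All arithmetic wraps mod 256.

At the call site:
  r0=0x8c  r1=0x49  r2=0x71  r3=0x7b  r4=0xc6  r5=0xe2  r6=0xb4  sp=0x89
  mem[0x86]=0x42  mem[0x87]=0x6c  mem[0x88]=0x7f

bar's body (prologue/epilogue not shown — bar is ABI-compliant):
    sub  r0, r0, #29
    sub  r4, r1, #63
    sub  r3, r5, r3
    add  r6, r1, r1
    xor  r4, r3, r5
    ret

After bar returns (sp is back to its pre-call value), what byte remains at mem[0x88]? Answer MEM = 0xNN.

MEM = 0x7b

prologue: push r3 → mem[0x88]=0x7b, sp=0x88
body[0] sub  r0, r0, #29 → r0=0x6f
body[1] sub  r4, r1, #63 → r4=0x0a
body[2] sub  r3, r5, r3 → r3=0x67
body[3] add  r6, r1, r1 → r6=0x92
body[4] xor  r4, r3, r5 → r4=0x85
epilogue: pop r3=0x7b, sp=0x89
prologue pushed ['r3'] at ['0x88']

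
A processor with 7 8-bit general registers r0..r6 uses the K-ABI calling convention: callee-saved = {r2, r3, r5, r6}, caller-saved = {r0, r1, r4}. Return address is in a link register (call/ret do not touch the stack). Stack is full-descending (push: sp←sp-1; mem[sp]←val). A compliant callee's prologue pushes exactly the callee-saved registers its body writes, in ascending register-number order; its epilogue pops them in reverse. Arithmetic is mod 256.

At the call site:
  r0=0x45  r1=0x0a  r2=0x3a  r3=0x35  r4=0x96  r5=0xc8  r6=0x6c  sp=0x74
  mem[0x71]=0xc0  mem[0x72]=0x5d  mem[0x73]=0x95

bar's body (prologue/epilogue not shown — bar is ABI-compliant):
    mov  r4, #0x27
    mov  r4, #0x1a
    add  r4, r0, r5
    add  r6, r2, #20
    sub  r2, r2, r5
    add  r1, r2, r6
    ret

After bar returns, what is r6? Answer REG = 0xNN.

prologue: push r2 → mem[0x73]=0x3a, sp=0x73
prologue: push r6 → mem[0x72]=0x6c, sp=0x72
body[0] mov  r4, #0x27 → r4=0x27
body[1] mov  r4, #0x1a → r4=0x1a
body[2] add  r4, r0, r5 → r4=0x0d
body[3] add  r6, r2, #20 → r6=0x4e
body[4] sub  r2, r2, r5 → r2=0x72
body[5] add  r1, r2, r6 → r1=0xc0
epilogue: pop r6=0x6c, sp=0x73
epilogue: pop r2=0x3a, sp=0x74
r6 is callee-saved → restored

REG = 0x6c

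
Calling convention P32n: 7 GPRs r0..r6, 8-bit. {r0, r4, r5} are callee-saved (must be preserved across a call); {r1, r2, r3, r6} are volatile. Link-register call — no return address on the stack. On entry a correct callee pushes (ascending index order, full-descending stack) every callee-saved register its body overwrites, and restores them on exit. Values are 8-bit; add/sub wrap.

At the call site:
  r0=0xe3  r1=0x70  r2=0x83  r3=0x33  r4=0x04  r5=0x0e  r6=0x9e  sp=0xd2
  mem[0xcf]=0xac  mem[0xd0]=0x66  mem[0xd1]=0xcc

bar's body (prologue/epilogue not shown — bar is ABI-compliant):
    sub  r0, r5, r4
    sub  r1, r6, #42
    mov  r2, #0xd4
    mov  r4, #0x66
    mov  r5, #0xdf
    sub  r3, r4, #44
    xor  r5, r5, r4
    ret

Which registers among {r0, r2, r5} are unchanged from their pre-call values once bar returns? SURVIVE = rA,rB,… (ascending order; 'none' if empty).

prologue: push r0 -> mem[0xd1]=0xe3, sp=0xd1
prologue: push r4 -> mem[0xd0]=0x04, sp=0xd0
prologue: push r5 -> mem[0xcf]=0x0e, sp=0xcf
body[0] sub  r0, r5, r4 -> r0=0x0a
body[1] sub  r1, r6, #42 -> r1=0x74
body[2] mov  r2, #0xd4 -> r2=0xd4
body[3] mov  r4, #0x66 -> r4=0x66
body[4] mov  r5, #0xdf -> r5=0xdf
body[5] sub  r3, r4, #44 -> r3=0x3a
body[6] xor  r5, r5, r4 -> r5=0xb9
epilogue: pop r5=0x0e, sp=0xd0
epilogue: pop r4=0x04, sp=0xd1
epilogue: pop r0=0xe3, sp=0xd2
r0: callee-saved, written=True
r2: caller-saved, written=True
r5: callee-saved, written=True

SURVIVE = r0,r5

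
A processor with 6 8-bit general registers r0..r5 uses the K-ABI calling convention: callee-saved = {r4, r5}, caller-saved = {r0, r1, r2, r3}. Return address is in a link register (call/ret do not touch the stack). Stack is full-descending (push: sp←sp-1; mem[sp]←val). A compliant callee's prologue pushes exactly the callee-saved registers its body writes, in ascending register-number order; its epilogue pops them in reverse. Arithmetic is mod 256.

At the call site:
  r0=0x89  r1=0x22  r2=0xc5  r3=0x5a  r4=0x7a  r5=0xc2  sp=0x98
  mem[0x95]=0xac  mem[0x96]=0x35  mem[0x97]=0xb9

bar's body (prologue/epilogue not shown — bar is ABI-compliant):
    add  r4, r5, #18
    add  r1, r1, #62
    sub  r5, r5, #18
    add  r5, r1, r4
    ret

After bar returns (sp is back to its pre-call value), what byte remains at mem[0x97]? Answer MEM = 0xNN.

prologue: push r4 → mem[0x97]=0x7a, sp=0x97
prologue: push r5 → mem[0x96]=0xc2, sp=0x96
body[0] add  r4, r5, #18 → r4=0xd4
body[1] add  r1, r1, #62 → r1=0x60
body[2] sub  r5, r5, #18 → r5=0xb0
body[3] add  r5, r1, r4 → r5=0x34
epilogue: pop r5=0xc2, sp=0x97
epilogue: pop r4=0x7a, sp=0x98
prologue pushed ['r4', 'r5'] at ['0x97', '0x96']

MEM = 0x7a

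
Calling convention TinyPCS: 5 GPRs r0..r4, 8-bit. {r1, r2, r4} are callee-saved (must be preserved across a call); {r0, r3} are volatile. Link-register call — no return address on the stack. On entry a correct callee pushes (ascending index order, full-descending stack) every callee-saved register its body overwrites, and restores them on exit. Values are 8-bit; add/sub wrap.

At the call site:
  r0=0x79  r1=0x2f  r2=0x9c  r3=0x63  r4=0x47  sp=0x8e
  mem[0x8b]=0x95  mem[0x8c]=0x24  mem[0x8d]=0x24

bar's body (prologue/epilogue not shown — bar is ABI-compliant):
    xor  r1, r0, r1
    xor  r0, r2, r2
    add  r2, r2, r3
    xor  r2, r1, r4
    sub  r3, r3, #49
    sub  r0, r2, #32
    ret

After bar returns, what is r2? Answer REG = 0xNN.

REG = 0x9c

prologue: push r1 → mem[0x8d]=0x2f, sp=0x8d
prologue: push r2 → mem[0x8c]=0x9c, sp=0x8c
body[0] xor  r1, r0, r1 → r1=0x56
body[1] xor  r0, r2, r2 → r0=0x00
body[2] add  r2, r2, r3 → r2=0xff
body[3] xor  r2, r1, r4 → r2=0x11
body[4] sub  r3, r3, #49 → r3=0x32
body[5] sub  r0, r2, #32 → r0=0xf1
epilogue: pop r2=0x9c, sp=0x8d
epilogue: pop r1=0x2f, sp=0x8e
r2 is callee-saved → restored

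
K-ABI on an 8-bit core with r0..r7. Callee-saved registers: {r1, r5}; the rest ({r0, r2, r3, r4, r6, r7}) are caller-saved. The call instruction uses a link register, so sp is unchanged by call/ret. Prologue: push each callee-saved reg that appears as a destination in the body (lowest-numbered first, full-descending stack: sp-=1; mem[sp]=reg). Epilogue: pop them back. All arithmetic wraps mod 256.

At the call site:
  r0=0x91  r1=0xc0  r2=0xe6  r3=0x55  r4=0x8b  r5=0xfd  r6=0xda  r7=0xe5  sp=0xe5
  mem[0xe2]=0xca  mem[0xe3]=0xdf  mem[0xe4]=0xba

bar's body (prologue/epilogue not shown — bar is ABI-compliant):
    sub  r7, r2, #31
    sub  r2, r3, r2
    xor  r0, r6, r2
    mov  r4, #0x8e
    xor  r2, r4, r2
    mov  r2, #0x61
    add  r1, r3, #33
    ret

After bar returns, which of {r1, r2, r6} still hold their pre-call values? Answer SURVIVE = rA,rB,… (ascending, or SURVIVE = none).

prologue: push r1 -> mem[0xe4]=0xc0, sp=0xe4
body[0] sub  r7, r2, #31 -> r7=0xc7
body[1] sub  r2, r3, r2 -> r2=0x6f
body[2] xor  r0, r6, r2 -> r0=0xb5
body[3] mov  r4, #0x8e -> r4=0x8e
body[4] xor  r2, r4, r2 -> r2=0xe1
body[5] mov  r2, #0x61 -> r2=0x61
body[6] add  r1, r3, #33 -> r1=0x76
epilogue: pop r1=0xc0, sp=0xe5
r1: callee-saved, written=True
r2: caller-saved, written=True
r6: caller-saved, written=False

SURVIVE = r1,r6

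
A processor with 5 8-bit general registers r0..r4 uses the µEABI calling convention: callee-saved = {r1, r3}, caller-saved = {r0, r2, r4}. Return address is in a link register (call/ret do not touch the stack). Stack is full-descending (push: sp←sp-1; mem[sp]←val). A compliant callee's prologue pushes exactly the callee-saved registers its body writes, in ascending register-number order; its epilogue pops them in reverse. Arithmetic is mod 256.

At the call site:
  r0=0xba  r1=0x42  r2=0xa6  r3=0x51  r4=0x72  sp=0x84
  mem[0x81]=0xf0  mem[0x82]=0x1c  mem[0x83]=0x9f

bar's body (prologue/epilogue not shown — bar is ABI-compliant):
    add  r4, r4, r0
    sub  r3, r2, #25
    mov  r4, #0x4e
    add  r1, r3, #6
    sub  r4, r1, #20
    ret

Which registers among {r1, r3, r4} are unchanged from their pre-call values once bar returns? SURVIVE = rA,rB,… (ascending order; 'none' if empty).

SURVIVE = r1,r3

prologue: push r1 -> mem[0x83]=0x42, sp=0x83
prologue: push r3 -> mem[0x82]=0x51, sp=0x82
body[0] add  r4, r4, r0 -> r4=0x2c
body[1] sub  r3, r2, #25 -> r3=0x8d
body[2] mov  r4, #0x4e -> r4=0x4e
body[3] add  r1, r3, #6 -> r1=0x93
body[4] sub  r4, r1, #20 -> r4=0x7f
epilogue: pop r3=0x51, sp=0x83
epilogue: pop r1=0x42, sp=0x84
r1: callee-saved, written=True
r3: callee-saved, written=True
r4: caller-saved, written=True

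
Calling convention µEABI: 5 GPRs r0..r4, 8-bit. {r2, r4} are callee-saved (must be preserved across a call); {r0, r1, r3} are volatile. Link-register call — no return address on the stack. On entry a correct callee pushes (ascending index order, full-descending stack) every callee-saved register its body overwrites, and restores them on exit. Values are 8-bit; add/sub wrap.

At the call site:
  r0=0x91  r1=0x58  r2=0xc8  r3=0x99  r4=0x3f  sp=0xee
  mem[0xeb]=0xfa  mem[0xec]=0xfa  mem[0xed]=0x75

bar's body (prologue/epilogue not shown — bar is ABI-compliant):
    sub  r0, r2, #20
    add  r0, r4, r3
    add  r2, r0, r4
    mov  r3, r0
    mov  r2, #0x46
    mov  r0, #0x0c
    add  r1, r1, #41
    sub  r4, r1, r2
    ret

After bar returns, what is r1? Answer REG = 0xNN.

REG = 0x81

prologue: push r2 → mem[0xed]=0xc8, sp=0xed
prologue: push r4 → mem[0xec]=0x3f, sp=0xec
body[0] sub  r0, r2, #20 → r0=0xb4
body[1] add  r0, r4, r3 → r0=0xd8
body[2] add  r2, r0, r4 → r2=0x17
body[3] mov  r3, r0 → r3=0xd8
body[4] mov  r2, #0x46 → r2=0x46
body[5] mov  r0, #0x0c → r0=0x0c
body[6] add  r1, r1, #41 → r1=0x81
body[7] sub  r4, r1, r2 → r4=0x3b
epilogue: pop r4=0x3f, sp=0xed
epilogue: pop r2=0xc8, sp=0xee
r1 is caller-saved → body value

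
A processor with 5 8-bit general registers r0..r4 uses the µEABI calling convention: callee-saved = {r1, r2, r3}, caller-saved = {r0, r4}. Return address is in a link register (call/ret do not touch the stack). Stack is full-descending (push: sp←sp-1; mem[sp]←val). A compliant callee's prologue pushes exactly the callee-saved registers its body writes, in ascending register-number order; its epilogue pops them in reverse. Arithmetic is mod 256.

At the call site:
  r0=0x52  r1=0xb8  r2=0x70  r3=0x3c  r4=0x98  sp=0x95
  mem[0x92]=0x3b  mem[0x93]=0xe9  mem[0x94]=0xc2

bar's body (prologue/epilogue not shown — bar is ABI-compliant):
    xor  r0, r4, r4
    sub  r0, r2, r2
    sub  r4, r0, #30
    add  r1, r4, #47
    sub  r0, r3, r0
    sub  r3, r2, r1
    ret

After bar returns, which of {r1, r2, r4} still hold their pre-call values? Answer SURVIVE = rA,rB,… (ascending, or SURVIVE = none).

SURVIVE = r1,r2

prologue: push r1 -> mem[0x94]=0xb8, sp=0x94
prologue: push r3 -> mem[0x93]=0x3c, sp=0x93
body[0] xor  r0, r4, r4 -> r0=0x00
body[1] sub  r0, r2, r2 -> r0=0x00
body[2] sub  r4, r0, #30 -> r4=0xe2
body[3] add  r1, r4, #47 -> r1=0x11
body[4] sub  r0, r3, r0 -> r0=0x3c
body[5] sub  r3, r2, r1 -> r3=0x5f
epilogue: pop r3=0x3c, sp=0x94
epilogue: pop r1=0xb8, sp=0x95
r1: callee-saved, written=True
r2: callee-saved, written=False
r4: caller-saved, written=True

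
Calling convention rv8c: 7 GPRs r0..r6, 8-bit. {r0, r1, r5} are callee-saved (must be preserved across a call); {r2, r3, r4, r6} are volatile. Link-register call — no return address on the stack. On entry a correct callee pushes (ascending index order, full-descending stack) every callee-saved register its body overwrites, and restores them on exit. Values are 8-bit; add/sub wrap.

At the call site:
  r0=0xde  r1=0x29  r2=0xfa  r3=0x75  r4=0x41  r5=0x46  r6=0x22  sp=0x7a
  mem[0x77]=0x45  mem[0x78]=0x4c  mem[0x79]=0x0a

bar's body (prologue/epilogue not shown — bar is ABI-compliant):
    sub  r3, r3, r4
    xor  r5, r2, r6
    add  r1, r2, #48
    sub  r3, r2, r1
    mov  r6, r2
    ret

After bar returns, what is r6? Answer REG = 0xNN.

prologue: push r1 -> mem[0x79]=0x29, sp=0x79
prologue: push r5 -> mem[0x78]=0x46, sp=0x78
body[0] sub  r3, r3, r4 -> r3=0x34
body[1] xor  r5, r2, r6 -> r5=0xd8
body[2] add  r1, r2, #48 -> r1=0x2a
body[3] sub  r3, r2, r1 -> r3=0xd0
body[4] mov  r6, r2 -> r6=0xfa
epilogue: pop r5=0x46, sp=0x79
epilogue: pop r1=0x29, sp=0x7a
r6 is caller-saved -> body value

REG = 0xfa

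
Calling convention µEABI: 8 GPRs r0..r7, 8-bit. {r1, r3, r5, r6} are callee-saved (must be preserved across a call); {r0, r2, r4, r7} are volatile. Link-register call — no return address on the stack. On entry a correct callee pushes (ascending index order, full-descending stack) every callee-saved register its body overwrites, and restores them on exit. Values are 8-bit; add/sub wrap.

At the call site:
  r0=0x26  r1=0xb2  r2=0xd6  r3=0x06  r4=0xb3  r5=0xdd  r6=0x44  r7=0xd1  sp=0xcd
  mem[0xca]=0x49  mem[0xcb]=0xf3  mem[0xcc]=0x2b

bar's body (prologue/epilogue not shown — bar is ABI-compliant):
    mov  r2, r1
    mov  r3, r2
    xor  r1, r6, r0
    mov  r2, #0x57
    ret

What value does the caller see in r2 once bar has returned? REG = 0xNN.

REG = 0x57

prologue: push r1 -> mem[0xcc]=0xb2, sp=0xcc
prologue: push r3 -> mem[0xcb]=0x06, sp=0xcb
body[0] mov  r2, r1 -> r2=0xb2
body[1] mov  r3, r2 -> r3=0xb2
body[2] xor  r1, r6, r0 -> r1=0x62
body[3] mov  r2, #0x57 -> r2=0x57
epilogue: pop r3=0x06, sp=0xcc
epilogue: pop r1=0xb2, sp=0xcd
r2 is caller-saved -> body value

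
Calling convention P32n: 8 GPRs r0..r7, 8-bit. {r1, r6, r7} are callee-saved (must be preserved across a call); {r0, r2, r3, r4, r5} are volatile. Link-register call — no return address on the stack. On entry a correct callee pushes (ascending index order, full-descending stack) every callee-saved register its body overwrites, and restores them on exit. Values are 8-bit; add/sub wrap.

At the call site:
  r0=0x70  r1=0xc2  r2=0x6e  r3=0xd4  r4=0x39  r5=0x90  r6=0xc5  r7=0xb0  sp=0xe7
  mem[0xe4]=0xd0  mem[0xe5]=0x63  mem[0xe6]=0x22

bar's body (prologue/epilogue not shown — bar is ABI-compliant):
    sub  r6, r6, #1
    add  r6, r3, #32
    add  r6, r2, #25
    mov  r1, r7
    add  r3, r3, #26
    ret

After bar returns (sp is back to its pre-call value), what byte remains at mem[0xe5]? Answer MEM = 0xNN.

prologue: push r1 -> mem[0xe6]=0xc2, sp=0xe6
prologue: push r6 -> mem[0xe5]=0xc5, sp=0xe5
body[0] sub  r6, r6, #1 -> r6=0xc4
body[1] add  r6, r3, #32 -> r6=0xf4
body[2] add  r6, r2, #25 -> r6=0x87
body[3] mov  r1, r7 -> r1=0xb0
body[4] add  r3, r3, #26 -> r3=0xee
epilogue: pop r6=0xc5, sp=0xe6
epilogue: pop r1=0xc2, sp=0xe7
prologue pushed ['r1', 'r6'] at ['0xe6', '0xe5']

MEM = 0xc5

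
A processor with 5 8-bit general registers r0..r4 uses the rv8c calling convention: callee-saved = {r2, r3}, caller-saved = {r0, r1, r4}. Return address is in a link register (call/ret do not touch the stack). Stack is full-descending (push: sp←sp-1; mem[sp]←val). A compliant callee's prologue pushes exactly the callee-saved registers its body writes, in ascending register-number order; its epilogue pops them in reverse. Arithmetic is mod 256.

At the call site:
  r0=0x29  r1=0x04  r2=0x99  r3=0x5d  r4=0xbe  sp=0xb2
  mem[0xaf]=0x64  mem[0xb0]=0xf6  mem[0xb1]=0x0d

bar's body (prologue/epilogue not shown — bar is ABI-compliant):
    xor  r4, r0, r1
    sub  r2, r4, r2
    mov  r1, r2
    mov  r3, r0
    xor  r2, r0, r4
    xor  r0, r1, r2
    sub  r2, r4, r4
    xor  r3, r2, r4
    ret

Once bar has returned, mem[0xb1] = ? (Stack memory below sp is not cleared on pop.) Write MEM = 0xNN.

MEM = 0x99

prologue: push r2 → mem[0xb1]=0x99, sp=0xb1
prologue: push r3 → mem[0xb0]=0x5d, sp=0xb0
body[0] xor  r4, r0, r1 → r4=0x2d
body[1] sub  r2, r4, r2 → r2=0x94
body[2] mov  r1, r2 → r1=0x94
body[3] mov  r3, r0 → r3=0x29
body[4] xor  r2, r0, r4 → r2=0x04
body[5] xor  r0, r1, r2 → r0=0x90
body[6] sub  r2, r4, r4 → r2=0x00
body[7] xor  r3, r2, r4 → r3=0x2d
epilogue: pop r3=0x5d, sp=0xb1
epilogue: pop r2=0x99, sp=0xb2
prologue pushed ['r2', 'r3'] at ['0xb1', '0xb0']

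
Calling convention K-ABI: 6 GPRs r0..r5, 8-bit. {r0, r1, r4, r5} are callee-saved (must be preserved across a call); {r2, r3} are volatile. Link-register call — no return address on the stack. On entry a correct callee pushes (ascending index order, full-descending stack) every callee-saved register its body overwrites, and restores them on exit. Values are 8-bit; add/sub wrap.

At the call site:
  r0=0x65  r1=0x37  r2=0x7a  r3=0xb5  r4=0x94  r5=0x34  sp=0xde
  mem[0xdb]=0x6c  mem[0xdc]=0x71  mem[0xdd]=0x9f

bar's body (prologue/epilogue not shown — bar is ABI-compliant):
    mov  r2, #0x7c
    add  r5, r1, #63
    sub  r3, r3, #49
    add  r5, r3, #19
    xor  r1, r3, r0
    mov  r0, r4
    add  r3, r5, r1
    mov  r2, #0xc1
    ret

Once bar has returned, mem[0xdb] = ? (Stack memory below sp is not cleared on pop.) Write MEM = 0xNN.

prologue: push r0 -> mem[0xdd]=0x65, sp=0xdd
prologue: push r1 -> mem[0xdc]=0x37, sp=0xdc
prologue: push r5 -> mem[0xdb]=0x34, sp=0xdb
body[0] mov  r2, #0x7c -> r2=0x7c
body[1] add  r5, r1, #63 -> r5=0x76
body[2] sub  r3, r3, #49 -> r3=0x84
body[3] add  r5, r3, #19 -> r5=0x97
body[4] xor  r1, r3, r0 -> r1=0xe1
body[5] mov  r0, r4 -> r0=0x94
body[6] add  r3, r5, r1 -> r3=0x78
body[7] mov  r2, #0xc1 -> r2=0xc1
epilogue: pop r5=0x34, sp=0xdc
epilogue: pop r1=0x37, sp=0xdd
epilogue: pop r0=0x65, sp=0xde
prologue pushed ['r0', 'r1', 'r5'] at ['0xdd', '0xdc', '0xdb']

MEM = 0x34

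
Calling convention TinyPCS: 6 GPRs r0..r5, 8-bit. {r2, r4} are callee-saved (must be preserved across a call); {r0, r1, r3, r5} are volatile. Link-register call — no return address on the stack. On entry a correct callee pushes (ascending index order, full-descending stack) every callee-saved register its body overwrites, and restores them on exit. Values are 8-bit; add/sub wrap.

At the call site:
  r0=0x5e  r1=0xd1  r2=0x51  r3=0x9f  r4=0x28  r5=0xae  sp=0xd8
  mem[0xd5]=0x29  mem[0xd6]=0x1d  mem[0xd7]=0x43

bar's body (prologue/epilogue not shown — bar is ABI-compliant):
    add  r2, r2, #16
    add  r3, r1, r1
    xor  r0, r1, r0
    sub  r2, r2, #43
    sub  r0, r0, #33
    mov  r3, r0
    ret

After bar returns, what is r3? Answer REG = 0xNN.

REG = 0x6e

prologue: push r2 → mem[0xd7]=0x51, sp=0xd7
body[0] add  r2, r2, #16 → r2=0x61
body[1] add  r3, r1, r1 → r3=0xa2
body[2] xor  r0, r1, r0 → r0=0x8f
body[3] sub  r2, r2, #43 → r2=0x36
body[4] sub  r0, r0, #33 → r0=0x6e
body[5] mov  r3, r0 → r3=0x6e
epilogue: pop r2=0x51, sp=0xd8
r3 is caller-saved → body value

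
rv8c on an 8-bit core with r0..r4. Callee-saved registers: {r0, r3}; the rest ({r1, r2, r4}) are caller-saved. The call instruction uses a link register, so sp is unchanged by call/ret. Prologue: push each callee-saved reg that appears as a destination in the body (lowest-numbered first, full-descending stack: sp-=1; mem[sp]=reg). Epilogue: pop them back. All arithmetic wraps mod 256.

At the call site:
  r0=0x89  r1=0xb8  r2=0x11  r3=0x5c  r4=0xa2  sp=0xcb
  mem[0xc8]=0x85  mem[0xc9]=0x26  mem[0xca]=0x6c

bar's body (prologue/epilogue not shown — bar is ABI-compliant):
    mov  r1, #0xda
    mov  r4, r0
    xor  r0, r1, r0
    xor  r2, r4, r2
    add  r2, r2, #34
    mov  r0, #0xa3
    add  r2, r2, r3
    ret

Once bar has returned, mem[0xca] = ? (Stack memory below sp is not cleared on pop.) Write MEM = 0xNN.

MEM = 0x89

prologue: push r0 → mem[0xca]=0x89, sp=0xca
body[0] mov  r1, #0xda → r1=0xda
body[1] mov  r4, r0 → r4=0x89
body[2] xor  r0, r1, r0 → r0=0x53
body[3] xor  r2, r4, r2 → r2=0x98
body[4] add  r2, r2, #34 → r2=0xba
body[5] mov  r0, #0xa3 → r0=0xa3
body[6] add  r2, r2, r3 → r2=0x16
epilogue: pop r0=0x89, sp=0xcb
prologue pushed ['r0'] at ['0xca']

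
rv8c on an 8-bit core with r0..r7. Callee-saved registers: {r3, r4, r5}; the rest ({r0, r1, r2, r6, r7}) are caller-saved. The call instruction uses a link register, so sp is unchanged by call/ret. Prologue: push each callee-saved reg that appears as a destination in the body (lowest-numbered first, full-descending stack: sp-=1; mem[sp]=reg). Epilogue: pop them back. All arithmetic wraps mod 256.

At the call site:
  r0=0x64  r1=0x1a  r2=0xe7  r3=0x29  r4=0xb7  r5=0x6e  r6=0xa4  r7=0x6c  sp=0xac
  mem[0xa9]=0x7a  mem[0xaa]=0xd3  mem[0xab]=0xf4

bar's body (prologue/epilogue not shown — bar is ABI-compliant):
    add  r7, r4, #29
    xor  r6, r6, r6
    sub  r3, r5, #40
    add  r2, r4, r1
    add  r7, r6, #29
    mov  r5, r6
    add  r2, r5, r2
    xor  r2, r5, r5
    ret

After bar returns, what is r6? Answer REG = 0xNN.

prologue: push r3 -> mem[0xab]=0x29, sp=0xab
prologue: push r5 -> mem[0xaa]=0x6e, sp=0xaa
body[0] add  r7, r4, #29 -> r7=0xd4
body[1] xor  r6, r6, r6 -> r6=0x00
body[2] sub  r3, r5, #40 -> r3=0x46
body[3] add  r2, r4, r1 -> r2=0xd1
body[4] add  r7, r6, #29 -> r7=0x1d
body[5] mov  r5, r6 -> r5=0x00
body[6] add  r2, r5, r2 -> r2=0xd1
body[7] xor  r2, r5, r5 -> r2=0x00
epilogue: pop r5=0x6e, sp=0xab
epilogue: pop r3=0x29, sp=0xac
r6 is caller-saved -> body value

REG = 0x00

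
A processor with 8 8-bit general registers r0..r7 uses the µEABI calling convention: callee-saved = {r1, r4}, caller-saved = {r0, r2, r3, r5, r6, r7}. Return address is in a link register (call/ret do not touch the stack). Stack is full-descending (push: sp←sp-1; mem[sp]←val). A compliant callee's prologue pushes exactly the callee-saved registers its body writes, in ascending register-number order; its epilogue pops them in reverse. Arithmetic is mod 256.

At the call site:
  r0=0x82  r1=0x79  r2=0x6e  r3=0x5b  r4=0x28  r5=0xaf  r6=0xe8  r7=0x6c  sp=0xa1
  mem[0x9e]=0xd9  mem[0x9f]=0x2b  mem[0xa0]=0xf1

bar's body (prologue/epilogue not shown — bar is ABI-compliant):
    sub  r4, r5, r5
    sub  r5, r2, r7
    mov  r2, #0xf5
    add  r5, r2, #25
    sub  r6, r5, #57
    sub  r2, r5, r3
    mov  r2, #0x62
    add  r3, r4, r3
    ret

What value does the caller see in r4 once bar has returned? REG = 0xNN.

prologue: push r4 -> mem[0xa0]=0x28, sp=0xa0
body[0] sub  r4, r5, r5 -> r4=0x00
body[1] sub  r5, r2, r7 -> r5=0x02
body[2] mov  r2, #0xf5 -> r2=0xf5
body[3] add  r5, r2, #25 -> r5=0x0e
body[4] sub  r6, r5, #57 -> r6=0xd5
body[5] sub  r2, r5, r3 -> r2=0xb3
body[6] mov  r2, #0x62 -> r2=0x62
body[7] add  r3, r4, r3 -> r3=0x5b
epilogue: pop r4=0x28, sp=0xa1
r4 is callee-saved -> restored

REG = 0x28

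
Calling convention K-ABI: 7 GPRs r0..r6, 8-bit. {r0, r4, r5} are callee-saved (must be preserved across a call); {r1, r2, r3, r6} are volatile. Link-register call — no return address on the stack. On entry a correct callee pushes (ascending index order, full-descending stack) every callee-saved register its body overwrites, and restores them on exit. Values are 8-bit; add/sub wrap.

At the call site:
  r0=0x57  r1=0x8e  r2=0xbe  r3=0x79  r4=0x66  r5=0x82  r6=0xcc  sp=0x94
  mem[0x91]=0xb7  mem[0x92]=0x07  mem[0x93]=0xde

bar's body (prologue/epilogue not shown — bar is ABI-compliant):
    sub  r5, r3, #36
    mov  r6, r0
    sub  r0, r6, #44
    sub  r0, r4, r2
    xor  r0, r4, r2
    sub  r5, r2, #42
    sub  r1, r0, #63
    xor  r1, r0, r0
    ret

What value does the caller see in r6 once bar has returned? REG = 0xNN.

prologue: push r0 -> mem[0x93]=0x57, sp=0x93
prologue: push r5 -> mem[0x92]=0x82, sp=0x92
body[0] sub  r5, r3, #36 -> r5=0x55
body[1] mov  r6, r0 -> r6=0x57
body[2] sub  r0, r6, #44 -> r0=0x2b
body[3] sub  r0, r4, r2 -> r0=0xa8
body[4] xor  r0, r4, r2 -> r0=0xd8
body[5] sub  r5, r2, #42 -> r5=0x94
body[6] sub  r1, r0, #63 -> r1=0x99
body[7] xor  r1, r0, r0 -> r1=0x00
epilogue: pop r5=0x82, sp=0x93
epilogue: pop r0=0x57, sp=0x94
r6 is caller-saved -> body value

REG = 0x57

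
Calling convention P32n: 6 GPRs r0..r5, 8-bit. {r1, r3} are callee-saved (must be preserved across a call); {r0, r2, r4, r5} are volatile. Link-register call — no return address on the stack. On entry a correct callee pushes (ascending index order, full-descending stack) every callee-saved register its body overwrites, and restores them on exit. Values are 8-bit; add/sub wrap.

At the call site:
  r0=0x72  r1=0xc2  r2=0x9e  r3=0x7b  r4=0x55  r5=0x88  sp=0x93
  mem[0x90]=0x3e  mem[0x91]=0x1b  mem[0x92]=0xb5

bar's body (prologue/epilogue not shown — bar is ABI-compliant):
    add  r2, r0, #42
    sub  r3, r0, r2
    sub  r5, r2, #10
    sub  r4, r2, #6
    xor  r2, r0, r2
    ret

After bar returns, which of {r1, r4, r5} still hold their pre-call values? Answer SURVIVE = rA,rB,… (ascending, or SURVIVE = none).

SURVIVE = r1

prologue: push r3 -> mem[0x92]=0x7b, sp=0x92
body[0] add  r2, r0, #42 -> r2=0x9c
body[1] sub  r3, r0, r2 -> r3=0xd6
body[2] sub  r5, r2, #10 -> r5=0x92
body[3] sub  r4, r2, #6 -> r4=0x96
body[4] xor  r2, r0, r2 -> r2=0xee
epilogue: pop r3=0x7b, sp=0x93
r1: callee-saved, written=False
r4: caller-saved, written=True
r5: caller-saved, written=True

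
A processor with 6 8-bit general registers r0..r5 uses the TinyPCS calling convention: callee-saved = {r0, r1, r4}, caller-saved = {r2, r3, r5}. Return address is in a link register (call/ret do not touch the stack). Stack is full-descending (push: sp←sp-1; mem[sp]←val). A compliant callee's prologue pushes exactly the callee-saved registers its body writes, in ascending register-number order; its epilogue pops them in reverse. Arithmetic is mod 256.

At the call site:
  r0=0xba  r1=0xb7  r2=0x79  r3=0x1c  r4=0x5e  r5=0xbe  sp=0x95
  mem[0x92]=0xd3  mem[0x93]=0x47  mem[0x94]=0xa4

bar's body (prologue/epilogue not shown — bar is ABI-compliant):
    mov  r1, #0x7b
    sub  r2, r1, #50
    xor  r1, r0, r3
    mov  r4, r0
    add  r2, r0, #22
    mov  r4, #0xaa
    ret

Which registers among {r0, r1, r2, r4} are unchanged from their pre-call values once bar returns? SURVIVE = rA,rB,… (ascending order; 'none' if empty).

prologue: push r1 → mem[0x94]=0xb7, sp=0x94
prologue: push r4 → mem[0x93]=0x5e, sp=0x93
body[0] mov  r1, #0x7b → r1=0x7b
body[1] sub  r2, r1, #50 → r2=0x49
body[2] xor  r1, r0, r3 → r1=0xa6
body[3] mov  r4, r0 → r4=0xba
body[4] add  r2, r0, #22 → r2=0xd0
body[5] mov  r4, #0xaa → r4=0xaa
epilogue: pop r4=0x5e, sp=0x94
epilogue: pop r1=0xb7, sp=0x95
r0: callee-saved, written=False
r1: callee-saved, written=True
r2: caller-saved, written=True
r4: callee-saved, written=True

SURVIVE = r0,r1,r4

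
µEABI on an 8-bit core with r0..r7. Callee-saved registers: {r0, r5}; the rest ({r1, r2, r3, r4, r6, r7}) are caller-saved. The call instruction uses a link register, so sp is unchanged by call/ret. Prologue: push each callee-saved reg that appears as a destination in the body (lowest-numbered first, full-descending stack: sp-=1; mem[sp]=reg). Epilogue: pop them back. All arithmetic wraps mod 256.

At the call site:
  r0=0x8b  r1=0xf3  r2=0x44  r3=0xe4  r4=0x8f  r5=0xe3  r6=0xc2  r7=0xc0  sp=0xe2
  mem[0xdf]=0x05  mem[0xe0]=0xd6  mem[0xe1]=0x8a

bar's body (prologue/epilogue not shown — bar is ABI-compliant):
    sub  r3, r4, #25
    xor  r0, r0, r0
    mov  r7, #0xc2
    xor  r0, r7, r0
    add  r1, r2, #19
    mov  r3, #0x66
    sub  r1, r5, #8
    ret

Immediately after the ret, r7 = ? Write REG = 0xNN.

prologue: push r0 -> mem[0xe1]=0x8b, sp=0xe1
body[0] sub  r3, r4, #25 -> r3=0x76
body[1] xor  r0, r0, r0 -> r0=0x00
body[2] mov  r7, #0xc2 -> r7=0xc2
body[3] xor  r0, r7, r0 -> r0=0xc2
body[4] add  r1, r2, #19 -> r1=0x57
body[5] mov  r3, #0x66 -> r3=0x66
body[6] sub  r1, r5, #8 -> r1=0xdb
epilogue: pop r0=0x8b, sp=0xe2
r7 is caller-saved -> body value

REG = 0xc2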